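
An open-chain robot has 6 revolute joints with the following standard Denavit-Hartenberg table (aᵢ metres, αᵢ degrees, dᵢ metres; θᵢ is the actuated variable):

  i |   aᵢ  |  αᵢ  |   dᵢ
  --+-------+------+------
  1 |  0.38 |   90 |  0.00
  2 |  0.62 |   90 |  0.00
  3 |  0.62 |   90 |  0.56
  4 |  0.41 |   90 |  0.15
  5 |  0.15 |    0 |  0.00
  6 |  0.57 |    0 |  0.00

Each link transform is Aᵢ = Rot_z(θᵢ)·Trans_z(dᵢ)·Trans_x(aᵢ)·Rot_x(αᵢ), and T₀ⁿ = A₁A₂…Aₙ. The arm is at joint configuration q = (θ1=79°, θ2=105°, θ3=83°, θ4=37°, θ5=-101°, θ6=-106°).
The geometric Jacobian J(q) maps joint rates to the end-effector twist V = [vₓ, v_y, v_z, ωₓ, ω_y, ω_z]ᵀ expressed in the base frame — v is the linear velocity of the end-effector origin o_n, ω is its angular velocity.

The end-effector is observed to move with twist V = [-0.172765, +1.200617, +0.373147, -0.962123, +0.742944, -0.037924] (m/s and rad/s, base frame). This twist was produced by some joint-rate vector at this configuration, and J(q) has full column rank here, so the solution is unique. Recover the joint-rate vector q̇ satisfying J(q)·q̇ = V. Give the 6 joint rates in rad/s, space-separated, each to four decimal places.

o_n = [0.5895, 0.5001, 1.0359]
J₁: ẑ×o_n = [-0.5001, 0.5895, 0.0000], ω = ẑ
J2: z=[0.9816, -0.1908, 0.0000] o=[0.0725, 0.3730, 0.0000] → [-0.1977, -1.0169, 0.2234, 0.9816, -0.1908, 0.0000]
J3: z=[0.1843, 0.9482, 0.2588] o=[0.0419, 0.2155, 0.5989] → [0.3408, 0.0612, -0.4668, 0.1843, 0.9482, 0.2588]
J4: z=[-0.1686, -0.2289, 0.9587] o=[0.7454, 0.6099, 0.8168] → [0.0551, -0.1126, -0.0172, -0.1686, -0.2289, 0.9587]
J5: z=[0.4355, -0.8899, -0.1359] o=[1.0827, 0.7373, 1.0630] → [-0.0081, 0.0788, -0.5422, 0.4355, -0.8899, -0.1359]
J6: z=[0.4355, -0.8899, -0.1359] o=[1.0822, 0.7597, 0.9147] → [-0.1432, 0.0141, -0.5515, 0.4355, -0.8899, -0.1359]
q̇ = J⁺·V = [0.6480, -0.7350, -0.2430, -0.7550, 0.1790, -0.9210]

0.6480 -0.7350 -0.2430 -0.7550 0.1790 -0.9210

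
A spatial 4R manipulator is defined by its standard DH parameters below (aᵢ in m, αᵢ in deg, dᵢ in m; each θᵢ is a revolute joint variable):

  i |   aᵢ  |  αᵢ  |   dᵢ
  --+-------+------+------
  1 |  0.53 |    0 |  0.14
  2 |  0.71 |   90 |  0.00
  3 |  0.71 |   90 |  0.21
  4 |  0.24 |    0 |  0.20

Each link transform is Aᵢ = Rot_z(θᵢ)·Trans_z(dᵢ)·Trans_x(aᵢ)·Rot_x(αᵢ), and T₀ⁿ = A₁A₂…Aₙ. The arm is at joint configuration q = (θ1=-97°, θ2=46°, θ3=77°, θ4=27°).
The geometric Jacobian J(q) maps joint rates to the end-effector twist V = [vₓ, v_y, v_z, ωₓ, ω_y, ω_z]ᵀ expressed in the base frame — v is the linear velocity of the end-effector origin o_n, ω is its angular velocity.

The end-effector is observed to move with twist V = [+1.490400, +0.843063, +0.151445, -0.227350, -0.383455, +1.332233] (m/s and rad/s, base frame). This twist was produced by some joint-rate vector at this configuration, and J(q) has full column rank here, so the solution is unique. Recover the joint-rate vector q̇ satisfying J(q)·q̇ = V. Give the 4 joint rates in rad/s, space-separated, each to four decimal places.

0.5450 0.8230 0.4180 0.1590

o_n = [0.3878, -1.5915, 0.9952]
J₁: ẑ×o_n = [1.5915, 0.3878, -0.0000], ω = ẑ
J2: z=[0.0000, 0.0000, 1.0000] o=[-0.0646, -0.5260, 0.1400] → [1.0655, 0.4524, -0.0000, 0.0000, 0.0000, 1.0000]
J3: z=[-0.7771, -0.6293, 0.0000] o=[0.3822, -1.0778, 0.1400] → [-0.5382, 0.6646, 0.4027, -0.7771, -0.6293, 0.0000]
J4: z=[0.6132, -0.7572, -0.2250] o=[0.3195, -1.3341, 0.8318] → [-0.1816, -0.1155, -0.1062, 0.6132, -0.7572, -0.2250]
q̇ = J⁺·V = [0.5450, 0.8230, 0.4180, 0.1590]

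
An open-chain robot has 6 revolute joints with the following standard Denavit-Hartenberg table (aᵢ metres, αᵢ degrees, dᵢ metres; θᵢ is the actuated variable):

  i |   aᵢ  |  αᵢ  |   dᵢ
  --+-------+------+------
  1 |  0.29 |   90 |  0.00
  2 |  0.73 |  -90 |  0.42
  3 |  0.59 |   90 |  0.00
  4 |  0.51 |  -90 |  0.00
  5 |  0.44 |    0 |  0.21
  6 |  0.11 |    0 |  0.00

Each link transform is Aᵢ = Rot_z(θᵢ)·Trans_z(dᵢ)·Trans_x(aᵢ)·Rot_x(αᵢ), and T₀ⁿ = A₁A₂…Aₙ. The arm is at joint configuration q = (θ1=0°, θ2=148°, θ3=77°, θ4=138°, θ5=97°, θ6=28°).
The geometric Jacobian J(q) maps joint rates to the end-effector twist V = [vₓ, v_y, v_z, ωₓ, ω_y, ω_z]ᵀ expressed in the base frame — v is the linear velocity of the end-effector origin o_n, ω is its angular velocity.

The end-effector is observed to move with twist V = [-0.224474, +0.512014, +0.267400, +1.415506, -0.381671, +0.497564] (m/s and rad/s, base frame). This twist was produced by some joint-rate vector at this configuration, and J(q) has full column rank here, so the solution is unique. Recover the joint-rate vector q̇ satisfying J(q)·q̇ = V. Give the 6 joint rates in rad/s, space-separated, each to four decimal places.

-0.0550 -0.3400 -0.2110 -0.7220 0.8800 0.4760

o_n = [0.0195, -0.1483, 0.0427]
J₁: ẑ×o_n = [0.1483, 0.0195, -0.0000], ω = ẑ
J2: z=[0.0000, -1.0000, 0.0000] o=[0.2900, 0.0000, 0.0000] → [-0.0427, -0.0000, -0.2705, 0.0000, -1.0000, 0.0000]
J3: z=[-0.5299, -0.0000, -0.8480] o=[-0.3291, -0.4200, 0.3868] → [0.2304, -0.4780, -0.1440, -0.5299, -0.0000, -0.8480]
J4: z=[-0.8263, -0.2250, 0.5163] o=[-0.4416, 0.1549, 0.4572] → [0.2498, -0.1044, 0.3543, -0.8263, -0.2250, 0.5163]
J5: z=[0.5215, -0.6520, 0.5505] o=[-0.5502, -0.2144, 0.1226] → [0.0157, 0.3552, 0.4059, 0.5215, -0.6520, 0.5505]
J6: z=[0.5215, -0.6520, 0.5505] o=[-0.0684, -0.2143, 0.0479] → [-0.0330, 0.0511, 0.0917, 0.5215, -0.6520, 0.5505]
q̇ = J⁺·V = [-0.0550, -0.3400, -0.2110, -0.7220, 0.8800, 0.4760]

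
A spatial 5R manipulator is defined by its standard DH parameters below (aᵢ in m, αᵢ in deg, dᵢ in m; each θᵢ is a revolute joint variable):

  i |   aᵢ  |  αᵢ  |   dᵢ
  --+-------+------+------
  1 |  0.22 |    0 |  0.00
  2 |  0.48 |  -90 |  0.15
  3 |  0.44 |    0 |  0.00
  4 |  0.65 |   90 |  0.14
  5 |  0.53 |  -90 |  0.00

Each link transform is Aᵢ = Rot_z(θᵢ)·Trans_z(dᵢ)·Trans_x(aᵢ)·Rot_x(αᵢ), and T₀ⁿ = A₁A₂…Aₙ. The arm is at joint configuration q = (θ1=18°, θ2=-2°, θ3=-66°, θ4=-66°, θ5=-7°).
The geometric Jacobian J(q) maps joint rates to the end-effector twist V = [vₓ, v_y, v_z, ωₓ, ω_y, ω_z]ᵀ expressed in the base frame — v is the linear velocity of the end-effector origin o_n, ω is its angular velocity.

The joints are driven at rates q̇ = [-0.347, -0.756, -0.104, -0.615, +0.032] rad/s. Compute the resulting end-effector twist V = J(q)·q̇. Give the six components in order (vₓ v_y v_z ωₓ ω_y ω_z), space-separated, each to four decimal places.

-0.5856 -0.0829 -0.5457 0.1753 -0.6977 -1.1244

o_n = [0.0654, 0.1052, 1.4259]
J₁: ẑ×o_n = [-0.1052, 0.0654, 0.0000], ω = ẑ
J2: z=[0.0000, 0.0000, 1.0000] o=[0.2092, 0.0680, 0.0000] → [-0.0372, -0.1438, 0.0000, 0.0000, 0.0000, 1.0000]
J3: z=[-0.2756, 0.9613, 0.0000] o=[0.6706, 0.2003, 0.1500] → [1.2265, 0.3517, 0.6080, -0.2756, 0.9613, 0.0000]
J4: z=[-0.2756, 0.9613, 0.0000] o=[0.8427, 0.2496, 0.5520] → [0.8401, 0.2409, 0.7869, -0.2756, 0.9613, 0.0000]
J5: z=[-0.7144, -0.2048, -0.6691] o=[0.3860, 0.2643, 1.0350] → [-0.1865, 0.4938, 0.0480, -0.7144, -0.2048, -0.6691]
V = J·q̇ = [-0.5856, -0.0829, -0.5457, 0.1753, -0.6977, -1.1244]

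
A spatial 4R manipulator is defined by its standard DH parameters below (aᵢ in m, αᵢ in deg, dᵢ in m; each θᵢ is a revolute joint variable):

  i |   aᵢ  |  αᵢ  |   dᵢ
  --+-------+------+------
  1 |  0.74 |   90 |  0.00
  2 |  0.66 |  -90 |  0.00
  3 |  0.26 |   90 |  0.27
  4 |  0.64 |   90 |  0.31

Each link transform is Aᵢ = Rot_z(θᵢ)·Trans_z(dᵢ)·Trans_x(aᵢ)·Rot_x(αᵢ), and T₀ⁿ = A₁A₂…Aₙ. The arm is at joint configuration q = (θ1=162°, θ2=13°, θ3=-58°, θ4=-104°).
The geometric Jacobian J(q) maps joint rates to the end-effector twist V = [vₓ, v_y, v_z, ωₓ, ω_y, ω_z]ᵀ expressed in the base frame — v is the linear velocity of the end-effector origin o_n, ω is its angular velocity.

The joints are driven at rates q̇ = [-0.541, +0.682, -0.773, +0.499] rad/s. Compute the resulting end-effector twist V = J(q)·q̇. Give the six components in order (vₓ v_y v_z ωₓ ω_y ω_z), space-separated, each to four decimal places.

o_n = [-1.1202, 0.6305, -0.2401]
J₁: ẑ×o_n = [-0.6305, -1.1202, 0.0000], ω = ẑ
J2: z=[0.3090, 0.9511, 0.0000] o=[-0.7038, 0.2287, 0.0000] → [-0.2284, 0.0742, 0.5202, 0.3090, 0.9511, 0.0000]
J3: z=[0.2139, -0.0695, 0.9744] o=[-1.3154, 0.4274, 0.1485] → [-0.1709, 0.2733, 0.0570, 0.2139, -0.0695, 0.9744]
J4: z=[0.9496, 0.2486, -0.1908] o=[-1.3172, 0.6598, 0.4425] → [-0.1753, 0.6107, -0.0768, 0.9496, 0.2486, -0.1908]
V = J·q̇ = [0.2299, 0.7501, 0.2724, 0.5192, 0.8264, -1.3894]

0.2299 0.7501 0.2724 0.5192 0.8264 -1.3894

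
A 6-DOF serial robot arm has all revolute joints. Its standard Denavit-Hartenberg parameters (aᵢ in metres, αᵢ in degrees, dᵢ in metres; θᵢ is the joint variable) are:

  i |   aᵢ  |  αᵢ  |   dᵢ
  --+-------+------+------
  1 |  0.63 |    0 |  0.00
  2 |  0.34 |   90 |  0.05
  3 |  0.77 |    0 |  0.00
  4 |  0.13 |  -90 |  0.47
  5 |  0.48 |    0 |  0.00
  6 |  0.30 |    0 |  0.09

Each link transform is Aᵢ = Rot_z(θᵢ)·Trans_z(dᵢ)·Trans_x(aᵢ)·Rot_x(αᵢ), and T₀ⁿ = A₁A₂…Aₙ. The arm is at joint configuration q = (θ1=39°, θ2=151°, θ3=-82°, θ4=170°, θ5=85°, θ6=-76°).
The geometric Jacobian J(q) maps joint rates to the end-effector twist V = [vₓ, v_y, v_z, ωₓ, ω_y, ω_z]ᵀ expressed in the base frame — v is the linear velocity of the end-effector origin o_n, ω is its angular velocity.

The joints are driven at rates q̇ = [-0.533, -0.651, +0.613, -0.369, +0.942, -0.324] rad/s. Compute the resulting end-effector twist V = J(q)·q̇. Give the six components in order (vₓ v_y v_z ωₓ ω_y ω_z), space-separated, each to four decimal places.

o_n = [0.1313, 0.2773, -0.2415]
J₁: ẑ×o_n = [-0.2773, 0.1313, 0.0000], ω = ẑ
J2: z=[0.0000, 0.0000, 1.0000] o=[0.4896, 0.3965, 0.0000] → [0.1191, -0.3583, 0.0000, 0.0000, 0.0000, 1.0000]
J3: z=[-0.1736, 0.9848, 0.0000] o=[0.1548, 0.3374, 0.0500] → [-0.2871, -0.0506, 0.0336, -0.1736, 0.9848, 0.0000]
J4: z=[-0.1736, 0.9848, 0.0000] o=[0.0492, 0.3188, -0.7125] → [0.4638, 0.0818, -0.0736, -0.1736, 0.9848, 0.0000]
J5: z=[0.9842, 0.1735, 0.0349] o=[-0.0369, 0.7809, -0.5826] → [0.0768, -0.3298, -0.5248, 0.9842, 0.1735, 0.0349]
J6: z=[0.9842, 0.1735, 0.0349] o=[0.0447, 0.3097, -0.5408] → [0.0531, -0.2915, -0.0469, 0.9842, 0.1735, 0.0349]
V = J·q̇ = [-0.2218, -0.1142, -0.4314, 0.5659, 0.3475, -1.1624]

-0.2218 -0.1142 -0.4314 0.5659 0.3475 -1.1624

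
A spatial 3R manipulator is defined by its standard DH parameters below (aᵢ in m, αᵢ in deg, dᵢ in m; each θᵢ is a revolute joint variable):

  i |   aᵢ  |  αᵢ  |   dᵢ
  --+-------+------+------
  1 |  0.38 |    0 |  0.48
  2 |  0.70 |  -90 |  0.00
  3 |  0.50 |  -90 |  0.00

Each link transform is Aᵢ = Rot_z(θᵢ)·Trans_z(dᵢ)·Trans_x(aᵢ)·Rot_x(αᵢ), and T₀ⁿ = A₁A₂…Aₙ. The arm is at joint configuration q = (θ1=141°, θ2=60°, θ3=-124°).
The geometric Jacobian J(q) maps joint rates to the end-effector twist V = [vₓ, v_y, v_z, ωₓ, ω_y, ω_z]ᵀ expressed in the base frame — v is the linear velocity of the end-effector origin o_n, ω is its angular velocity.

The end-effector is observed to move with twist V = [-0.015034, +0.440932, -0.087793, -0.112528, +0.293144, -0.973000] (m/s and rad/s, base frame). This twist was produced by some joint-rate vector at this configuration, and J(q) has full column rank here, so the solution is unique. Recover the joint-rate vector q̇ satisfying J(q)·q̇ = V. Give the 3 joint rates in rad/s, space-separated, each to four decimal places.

o_n = [-0.6878, 0.0885, 0.8945]
J₁: ẑ×o_n = [-0.0885, -0.6878, 0.0000], ω = ẑ
J2: z=[0.0000, 0.0000, 1.0000] o=[-0.2953, 0.2391, 0.4800] → [0.1507, -0.3925, 0.0000, 0.0000, 0.0000, 1.0000]
J3: z=[0.3584, -0.9336, 0.0000] o=[-0.9488, -0.0117, 0.4800] → [-0.3870, -0.1486, 0.2796, 0.3584, -0.9336, 0.0000]
q̇ = J⁺·V = [-0.0420, -0.9310, -0.3140]

-0.0420 -0.9310 -0.3140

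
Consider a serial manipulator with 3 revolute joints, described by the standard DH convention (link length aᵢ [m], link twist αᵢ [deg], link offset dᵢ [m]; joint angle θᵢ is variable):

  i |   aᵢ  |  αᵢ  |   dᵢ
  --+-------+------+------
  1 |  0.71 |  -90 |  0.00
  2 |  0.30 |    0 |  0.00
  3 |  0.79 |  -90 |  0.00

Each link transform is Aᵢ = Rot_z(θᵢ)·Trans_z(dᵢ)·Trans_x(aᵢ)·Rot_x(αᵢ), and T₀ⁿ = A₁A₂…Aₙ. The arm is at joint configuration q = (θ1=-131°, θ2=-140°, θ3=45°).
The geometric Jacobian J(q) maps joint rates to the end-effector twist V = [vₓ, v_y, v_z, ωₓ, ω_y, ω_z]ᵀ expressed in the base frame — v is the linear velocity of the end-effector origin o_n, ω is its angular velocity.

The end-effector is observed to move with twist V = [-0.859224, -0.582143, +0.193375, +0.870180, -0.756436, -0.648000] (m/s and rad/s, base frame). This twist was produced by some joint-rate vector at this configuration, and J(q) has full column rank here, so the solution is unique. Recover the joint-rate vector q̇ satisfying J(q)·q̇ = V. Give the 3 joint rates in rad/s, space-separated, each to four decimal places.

o_n = [-0.2699, -0.3104, 0.9798]
J₁: ẑ×o_n = [0.3104, -0.2699, 0.0000], ω = ẑ
J2: z=[0.7547, -0.6561, 0.0000] o=[-0.4658, -0.5358, 0.0000] → [-0.6428, -0.7395, 0.2987, 0.7547, -0.6561, 0.0000]
J3: z=[0.7547, -0.6561, 0.0000] o=[-0.3150, -0.3624, 0.1928] → [-0.5163, -0.5940, 0.0689, 0.7547, -0.6561, 0.0000]
q̇ = J⁺·V = [-0.6480, 0.4960, 0.6570]

-0.6480 0.4960 0.6570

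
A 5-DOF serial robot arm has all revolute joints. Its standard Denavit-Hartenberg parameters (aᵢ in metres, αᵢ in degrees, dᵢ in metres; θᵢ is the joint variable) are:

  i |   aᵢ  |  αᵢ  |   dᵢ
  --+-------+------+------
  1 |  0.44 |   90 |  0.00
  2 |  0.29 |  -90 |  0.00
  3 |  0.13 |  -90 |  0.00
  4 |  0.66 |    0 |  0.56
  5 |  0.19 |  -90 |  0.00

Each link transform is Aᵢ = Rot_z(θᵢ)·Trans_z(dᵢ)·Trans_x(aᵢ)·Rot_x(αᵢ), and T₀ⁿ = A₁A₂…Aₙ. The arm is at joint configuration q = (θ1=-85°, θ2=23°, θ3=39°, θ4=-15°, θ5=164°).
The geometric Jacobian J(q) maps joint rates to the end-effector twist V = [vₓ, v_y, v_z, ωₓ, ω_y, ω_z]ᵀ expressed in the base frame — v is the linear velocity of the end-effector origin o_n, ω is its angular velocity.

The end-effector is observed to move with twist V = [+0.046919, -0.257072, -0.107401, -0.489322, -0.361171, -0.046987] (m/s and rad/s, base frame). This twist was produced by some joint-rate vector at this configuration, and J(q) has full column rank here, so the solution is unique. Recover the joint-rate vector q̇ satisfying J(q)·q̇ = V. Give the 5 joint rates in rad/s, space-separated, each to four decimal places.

-0.0230 0.1700 -0.1460 0.2970 -0.7460

o_n = [0.8812, -0.7125, 0.2264]
J₁: ẑ×o_n = [0.7125, 0.8812, -0.0000], ω = ẑ
J2: z=[-0.9962, -0.0872, 0.0000] o=[0.0383, -0.4383, 0.0000] → [-0.0197, 0.2255, 0.3466, -0.9962, -0.0872, 0.0000]
J3: z=[-0.0341, 0.3892, 0.9205] o=[0.0616, -0.7043, 0.1133] → [0.0516, 0.7583, -0.3187, -0.0341, 0.3892, 0.9205]
J4: z=[0.7237, 0.6448, -0.2459] o=[0.1512, -0.7898, 0.1528] → [0.0665, -0.2327, -0.4148, 0.7237, 0.6448, -0.2459]
J5: z=[0.7237, 0.6448, -0.2459] o=[0.9901, -0.7815, 0.3659] → [-0.0730, 0.1278, 0.1202, 0.7237, 0.6448, -0.2459]
q̇ = J⁺·V = [-0.0230, 0.1700, -0.1460, 0.2970, -0.7460]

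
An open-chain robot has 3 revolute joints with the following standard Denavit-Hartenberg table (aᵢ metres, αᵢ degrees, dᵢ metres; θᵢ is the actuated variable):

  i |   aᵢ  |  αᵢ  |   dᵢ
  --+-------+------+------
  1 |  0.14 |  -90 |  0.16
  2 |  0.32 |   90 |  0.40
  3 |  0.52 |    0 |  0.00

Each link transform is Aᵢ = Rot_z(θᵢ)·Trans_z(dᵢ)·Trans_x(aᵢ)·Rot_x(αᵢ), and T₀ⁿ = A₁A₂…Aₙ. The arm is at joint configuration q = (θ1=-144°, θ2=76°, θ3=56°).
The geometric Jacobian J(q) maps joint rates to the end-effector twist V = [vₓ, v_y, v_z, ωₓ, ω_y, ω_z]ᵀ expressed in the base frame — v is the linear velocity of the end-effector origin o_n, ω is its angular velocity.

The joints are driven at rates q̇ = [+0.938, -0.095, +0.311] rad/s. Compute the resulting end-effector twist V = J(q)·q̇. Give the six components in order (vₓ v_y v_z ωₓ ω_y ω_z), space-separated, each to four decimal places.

o_n = [0.2557, -0.8415, -0.4326]
J₁: ẑ×o_n = [0.8415, 0.2557, -0.0000], ω = ẑ
J2: z=[0.5878, -0.8090, 0.0000] o=[-0.1133, -0.0823, 0.1600] → [0.4795, 0.3483, -0.1478, 0.5878, -0.8090, 0.0000]
J3: z=[-0.7850, -0.5703, 0.2419] o=[0.0592, -0.4514, -0.1505] → [0.2553, -0.1739, 0.4183, -0.7850, -0.5703, 0.2419]
V = J·q̇ = [0.8232, 0.1527, 0.1441, -0.3000, -0.1005, 1.0132]

0.8232 0.1527 0.1441 -0.3000 -0.1005 1.0132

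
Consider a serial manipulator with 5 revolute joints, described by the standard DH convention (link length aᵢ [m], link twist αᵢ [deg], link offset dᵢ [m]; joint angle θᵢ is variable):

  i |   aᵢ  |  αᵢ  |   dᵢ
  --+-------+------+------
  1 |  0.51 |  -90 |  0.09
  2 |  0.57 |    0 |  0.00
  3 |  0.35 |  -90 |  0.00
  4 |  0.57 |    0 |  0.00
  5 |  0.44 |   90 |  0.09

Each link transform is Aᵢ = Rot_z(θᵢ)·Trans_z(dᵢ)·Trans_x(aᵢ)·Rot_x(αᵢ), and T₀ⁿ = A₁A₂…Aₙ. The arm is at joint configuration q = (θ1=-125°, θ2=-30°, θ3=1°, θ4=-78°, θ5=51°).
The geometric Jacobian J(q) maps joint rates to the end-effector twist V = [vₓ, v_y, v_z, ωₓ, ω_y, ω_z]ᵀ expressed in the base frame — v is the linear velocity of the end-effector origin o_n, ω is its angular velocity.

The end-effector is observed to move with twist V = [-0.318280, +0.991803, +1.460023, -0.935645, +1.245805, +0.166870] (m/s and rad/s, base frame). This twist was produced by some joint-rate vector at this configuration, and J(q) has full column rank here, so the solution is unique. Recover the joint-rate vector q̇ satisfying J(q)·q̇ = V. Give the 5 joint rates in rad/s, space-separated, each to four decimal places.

o_n = [-0.4120, -1.9088, 0.7135]
J₁: ẑ×o_n = [1.9088, -0.4120, 0.0000], ω = ẑ
J2: z=[0.8192, -0.5736, 0.0000] o=[-0.2925, -0.4178, 0.0900] → [-0.3576, -0.5107, -1.2899, 0.8192, -0.5736, 0.0000]
J3: z=[0.8192, -0.5736, 0.0000] o=[-0.5757, -0.8221, 0.3750] → [-0.1941, -0.2773, -0.7963, 0.8192, -0.5736, 0.0000]
J4: z=[-0.2781, -0.3971, -0.8746] o=[-0.7512, -1.0729, 0.5447] → [-0.7981, -0.2497, 0.3671, -0.2781, -0.3971, -0.8746]
J5: z=[-0.2781, -0.3971, -0.8746] o=[-0.3540, -1.4776, 0.6021] → [-0.4214, 0.0818, 0.0968, -0.2781, -0.3971, -0.8746]
q̇ = J⁺·V = [-0.7060, -0.9950, -0.4860, -0.4210, -0.5770]

-0.7060 -0.9950 -0.4860 -0.4210 -0.5770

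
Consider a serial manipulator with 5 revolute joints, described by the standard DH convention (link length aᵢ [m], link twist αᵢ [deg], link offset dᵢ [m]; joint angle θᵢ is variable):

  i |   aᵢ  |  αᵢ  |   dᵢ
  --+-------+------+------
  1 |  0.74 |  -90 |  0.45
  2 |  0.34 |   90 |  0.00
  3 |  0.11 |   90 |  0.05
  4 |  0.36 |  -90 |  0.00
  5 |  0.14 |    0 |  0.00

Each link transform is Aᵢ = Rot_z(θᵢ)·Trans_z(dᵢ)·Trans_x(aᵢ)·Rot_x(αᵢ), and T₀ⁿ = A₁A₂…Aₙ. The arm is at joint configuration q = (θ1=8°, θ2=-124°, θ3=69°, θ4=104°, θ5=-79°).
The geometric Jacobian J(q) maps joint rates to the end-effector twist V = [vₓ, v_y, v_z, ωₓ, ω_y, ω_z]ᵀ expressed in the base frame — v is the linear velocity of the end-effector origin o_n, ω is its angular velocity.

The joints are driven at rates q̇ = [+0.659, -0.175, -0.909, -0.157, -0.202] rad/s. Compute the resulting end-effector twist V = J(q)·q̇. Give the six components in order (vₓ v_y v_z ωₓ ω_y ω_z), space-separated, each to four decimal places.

o_n = [0.1258, -0.0165, 0.6053]
J₁: ẑ×o_n = [0.0165, 0.1258, -0.0000], ω = ẑ
J2: z=[-0.1392, 0.9903, 0.0000] o=[0.7328, 0.1030, 0.4500] → [0.1538, 0.0216, 0.6177, -0.1392, 0.9903, 0.0000]
J3: z=[-0.8210, -0.1154, -0.5592] o=[0.5445, 0.0765, 0.7319] → [-0.0374, 0.1302, 0.0281, -0.8210, -0.1154, -0.5592]
J4: z=[-0.4671, -0.4275, 0.7740] o=[0.4674, 0.1694, 0.7366] → [0.2000, -0.3256, -0.0592, -0.4671, -0.4275, 0.7740]
J5: z=[0.5172, -0.8421, -0.1530] o=[0.2092, 0.0510, 0.5154] → [-0.0861, -0.0338, -0.1051, 0.5172, -0.8421, -0.1530]
V = J·q̇ = [0.0040, 0.0187, -0.1031, 0.7395, 0.1688, 1.0767]

0.0040 0.0187 -0.1031 0.7395 0.1688 1.0767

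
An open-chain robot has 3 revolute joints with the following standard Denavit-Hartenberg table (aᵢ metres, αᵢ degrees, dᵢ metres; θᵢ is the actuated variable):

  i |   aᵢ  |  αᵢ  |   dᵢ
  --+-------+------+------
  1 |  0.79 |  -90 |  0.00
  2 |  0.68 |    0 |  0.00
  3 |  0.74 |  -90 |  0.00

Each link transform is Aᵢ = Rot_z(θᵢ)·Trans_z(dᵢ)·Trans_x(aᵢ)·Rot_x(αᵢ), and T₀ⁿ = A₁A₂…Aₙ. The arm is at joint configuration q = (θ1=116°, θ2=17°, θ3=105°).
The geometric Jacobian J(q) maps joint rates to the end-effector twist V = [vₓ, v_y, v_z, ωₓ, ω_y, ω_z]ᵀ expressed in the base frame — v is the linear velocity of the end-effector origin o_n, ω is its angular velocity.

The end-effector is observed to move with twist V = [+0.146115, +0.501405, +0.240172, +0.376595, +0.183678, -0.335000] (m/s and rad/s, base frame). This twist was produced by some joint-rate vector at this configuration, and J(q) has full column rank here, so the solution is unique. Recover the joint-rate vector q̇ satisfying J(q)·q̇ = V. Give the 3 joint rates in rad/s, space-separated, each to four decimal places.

-0.3350 -0.6220 0.2030

o_n = [-0.4595, 0.9421, -0.8264]
J₁: ẑ×o_n = [-0.9421, -0.4595, 0.0000], ω = ẑ
J2: z=[-0.8988, -0.4384, 0.0000] o=[-0.3463, 0.7100, 0.0000] → [0.3623, -0.7427, -0.2581, -0.8988, -0.4384, 0.0000]
J3: z=[-0.8988, -0.4384, 0.0000] o=[-0.6314, 1.2945, -0.1988] → [0.2751, -0.5640, 0.3921, -0.8988, -0.4384, 0.0000]
q̇ = J⁺·V = [-0.3350, -0.6220, 0.2030]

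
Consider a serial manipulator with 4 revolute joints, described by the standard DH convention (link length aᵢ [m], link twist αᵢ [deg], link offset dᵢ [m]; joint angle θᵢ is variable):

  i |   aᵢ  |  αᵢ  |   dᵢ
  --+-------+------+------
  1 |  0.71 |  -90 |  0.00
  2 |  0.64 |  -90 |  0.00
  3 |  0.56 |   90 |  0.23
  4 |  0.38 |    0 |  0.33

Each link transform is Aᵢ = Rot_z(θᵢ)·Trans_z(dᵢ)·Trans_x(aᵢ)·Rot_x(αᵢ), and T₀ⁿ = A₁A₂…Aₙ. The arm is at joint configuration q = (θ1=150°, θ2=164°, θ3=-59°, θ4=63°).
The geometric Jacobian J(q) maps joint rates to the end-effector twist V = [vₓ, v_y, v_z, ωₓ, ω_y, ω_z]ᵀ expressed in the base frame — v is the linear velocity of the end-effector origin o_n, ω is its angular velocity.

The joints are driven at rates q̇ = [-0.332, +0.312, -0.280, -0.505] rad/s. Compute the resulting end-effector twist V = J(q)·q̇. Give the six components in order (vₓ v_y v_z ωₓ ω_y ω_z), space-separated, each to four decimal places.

-0.5677 0.0695 0.2227 0.2676 -0.2144 -0.7205

o_n = [-0.2667, -0.7673, 0.3441]
J₁: ẑ×o_n = [0.7673, -0.2667, 0.0000], ω = ẑ
J2: z=[-0.5000, -0.8660, 0.0000] o=[-0.6149, 0.3550, 0.0000] → [-0.2980, 0.1721, 0.8627, -0.5000, -0.8660, 0.0000]
J3: z=[0.2387, -0.1378, 0.9613] o=[-0.0821, 0.0474, -0.1764] → [0.7114, -0.3017, -0.2199, 0.2387, -0.1378, 0.9613]
J4: z=[-0.9711, -0.0341, 0.2363] o=[-0.0271, -0.5386, -0.0348] → [0.0411, 0.3114, 0.2139, -0.9711, -0.0341, 0.2363]
V = J·q̇ = [-0.5677, 0.0695, 0.2227, 0.2676, -0.2144, -0.7205]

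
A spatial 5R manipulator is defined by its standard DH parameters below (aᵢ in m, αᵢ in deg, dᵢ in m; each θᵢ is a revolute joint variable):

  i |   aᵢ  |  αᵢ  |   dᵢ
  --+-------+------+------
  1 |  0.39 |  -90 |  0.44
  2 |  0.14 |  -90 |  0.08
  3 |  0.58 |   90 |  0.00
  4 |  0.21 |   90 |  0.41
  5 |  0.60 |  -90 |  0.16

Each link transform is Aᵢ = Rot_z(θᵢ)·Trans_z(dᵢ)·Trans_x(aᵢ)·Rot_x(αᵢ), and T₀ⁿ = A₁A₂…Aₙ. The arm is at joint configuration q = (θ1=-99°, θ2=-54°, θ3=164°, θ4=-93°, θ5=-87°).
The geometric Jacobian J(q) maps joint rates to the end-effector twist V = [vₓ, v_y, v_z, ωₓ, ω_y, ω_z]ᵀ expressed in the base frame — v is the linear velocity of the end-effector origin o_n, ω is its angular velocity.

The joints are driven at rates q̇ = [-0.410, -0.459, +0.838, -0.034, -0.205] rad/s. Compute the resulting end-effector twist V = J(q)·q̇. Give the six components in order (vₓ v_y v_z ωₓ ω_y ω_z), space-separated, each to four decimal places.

0.3256 -0.3041 -0.1971 -0.5625 -0.4658 -1.0630

o_n = [0.1441, -0.0462, 0.3309]
J₁: ẑ×o_n = [0.0462, 0.1441, -0.0000], ω = ẑ
J2: z=[0.9877, -0.1564, 0.0000] o=[-0.0610, -0.3852, 0.4400] → [0.0171, 0.1078, 0.3669, 0.9877, -0.1564, 0.0000]
J3: z=[-0.1266, -0.7991, -0.5878] o=[0.0051, -0.4790, 0.5533] → [0.4321, -0.1098, 0.0562, -0.1266, -0.7991, -0.5878]
J4: z=[-0.9748, -0.0096, 0.2230] o=[-0.1015, -0.1303, 0.1022] → [-0.0210, 0.2777, -0.0796, -0.9748, -0.0096, 0.2230]
J5: z=[0.1770, -0.6422, 0.7458] o=[-0.4726, 0.0267, 0.3255] → [0.0509, 0.4590, 0.3831, 0.1770, -0.6422, 0.7458]
V = J·q̇ = [0.3256, -0.3041, -0.1971, -0.5625, -0.4658, -1.0630]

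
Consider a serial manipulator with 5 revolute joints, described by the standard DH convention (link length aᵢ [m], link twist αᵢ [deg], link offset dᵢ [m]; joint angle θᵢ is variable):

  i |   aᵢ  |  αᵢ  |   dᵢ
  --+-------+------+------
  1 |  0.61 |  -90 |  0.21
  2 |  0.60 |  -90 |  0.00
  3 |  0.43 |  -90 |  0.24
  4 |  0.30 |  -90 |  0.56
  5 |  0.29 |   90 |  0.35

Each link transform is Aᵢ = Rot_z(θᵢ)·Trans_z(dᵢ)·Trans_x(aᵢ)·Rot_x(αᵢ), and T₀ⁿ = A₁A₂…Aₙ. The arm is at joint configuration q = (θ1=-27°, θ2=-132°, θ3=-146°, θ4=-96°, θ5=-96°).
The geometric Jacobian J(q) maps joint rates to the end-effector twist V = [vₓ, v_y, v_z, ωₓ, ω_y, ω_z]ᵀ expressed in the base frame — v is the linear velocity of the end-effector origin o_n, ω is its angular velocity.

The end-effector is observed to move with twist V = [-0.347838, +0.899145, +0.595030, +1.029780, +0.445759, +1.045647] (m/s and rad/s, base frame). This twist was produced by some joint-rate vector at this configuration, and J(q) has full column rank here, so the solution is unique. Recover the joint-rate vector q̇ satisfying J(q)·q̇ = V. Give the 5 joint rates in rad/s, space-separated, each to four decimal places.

o_n = [1.1440, 0.6771, 0.9110]
J₁: ẑ×o_n = [-0.6771, 1.1440, 0.0000], ω = ẑ
J2: z=[0.4540, 0.8910, 0.0000] o=[0.5435, -0.2769, 0.2100] → [0.6246, -0.3182, -0.1019, 0.4540, 0.8910, 0.0000]
J3: z=[0.6621, -0.3374, 0.6691] o=[0.1858, -0.0947, 0.6559] → [-0.6025, 0.4723, 0.8343, 0.6621, -0.3374, 0.6691]
J4: z=[0.0430, 0.9085, 0.4156] o=[0.6664, -0.0697, 0.5516] → [0.0162, 0.1830, -0.4018, 0.0430, 0.9085, 0.4156]
J5: z=[0.8133, 0.2098, -0.5428] o=[0.8646, 0.3307, 1.0032] → [0.1687, -0.0767, 0.2231, 0.8133, 0.2098, -0.5428]
q̇ = J⁺·V = [0.8130, 0.9070, 0.6630, -0.2060, 0.2310]

0.8130 0.9070 0.6630 -0.2060 0.2310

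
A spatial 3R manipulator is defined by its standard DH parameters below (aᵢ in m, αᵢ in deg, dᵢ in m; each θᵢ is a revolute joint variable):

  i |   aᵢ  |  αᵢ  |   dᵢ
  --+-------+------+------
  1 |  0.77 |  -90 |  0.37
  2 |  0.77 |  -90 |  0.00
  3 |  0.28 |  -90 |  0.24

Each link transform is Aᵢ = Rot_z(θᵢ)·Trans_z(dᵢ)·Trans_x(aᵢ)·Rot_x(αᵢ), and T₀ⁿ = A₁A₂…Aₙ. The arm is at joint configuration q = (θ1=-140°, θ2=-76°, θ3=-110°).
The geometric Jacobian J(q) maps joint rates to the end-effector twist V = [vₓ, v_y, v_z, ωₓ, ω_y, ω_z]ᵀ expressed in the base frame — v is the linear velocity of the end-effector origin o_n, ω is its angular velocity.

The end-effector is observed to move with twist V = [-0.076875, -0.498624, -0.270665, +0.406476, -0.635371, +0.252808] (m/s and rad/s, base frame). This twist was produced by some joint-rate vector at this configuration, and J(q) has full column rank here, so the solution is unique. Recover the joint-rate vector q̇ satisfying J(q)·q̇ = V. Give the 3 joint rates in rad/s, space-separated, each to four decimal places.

o_n = [-0.7241, -0.9510, 0.9661]
J₁: ẑ×o_n = [0.9510, -0.7241, 0.0000], ω = ẑ
J2: z=[0.6428, -0.7660, 0.0000] o=[-0.5899, -0.4949, 0.3700] → [-0.4567, -0.3832, -0.3960, 0.6428, -0.7660, 0.0000]
J3: z=[-0.7433, -0.6237, -0.2419] o=[-0.7326, -0.6147, 1.1171] → [0.0128, -0.1143, 0.2553, -0.7433, -0.6237, -0.2419]
q̇ = J⁺·V = [0.2770, 0.7480, 0.1000]

0.2770 0.7480 0.1000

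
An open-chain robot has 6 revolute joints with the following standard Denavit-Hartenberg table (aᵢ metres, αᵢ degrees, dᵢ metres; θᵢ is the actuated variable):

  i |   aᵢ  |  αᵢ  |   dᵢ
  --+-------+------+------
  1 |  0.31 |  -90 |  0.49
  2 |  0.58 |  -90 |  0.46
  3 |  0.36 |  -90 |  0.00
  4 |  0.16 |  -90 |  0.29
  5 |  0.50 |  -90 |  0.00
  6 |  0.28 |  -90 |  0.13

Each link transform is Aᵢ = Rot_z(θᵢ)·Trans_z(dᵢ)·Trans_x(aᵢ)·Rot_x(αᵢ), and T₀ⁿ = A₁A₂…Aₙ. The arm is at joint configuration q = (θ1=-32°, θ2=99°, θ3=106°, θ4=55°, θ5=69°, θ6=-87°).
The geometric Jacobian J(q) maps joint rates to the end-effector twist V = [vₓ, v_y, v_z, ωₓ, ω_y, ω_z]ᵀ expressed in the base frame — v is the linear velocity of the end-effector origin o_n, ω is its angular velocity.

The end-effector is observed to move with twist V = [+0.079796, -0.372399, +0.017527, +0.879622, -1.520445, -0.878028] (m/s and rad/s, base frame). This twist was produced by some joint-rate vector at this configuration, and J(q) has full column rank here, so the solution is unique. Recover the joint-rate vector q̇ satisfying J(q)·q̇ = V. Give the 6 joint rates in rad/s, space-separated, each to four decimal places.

-0.6180 -0.1510 -0.9540 -0.5350 -0.1710 -0.9380

o_n = [0.5298, -0.1592, -0.2911]
J₁: ẑ×o_n = [0.1592, 0.5298, -0.0000], ω = ẑ
J2: z=[0.5299, 0.8480, 0.0000] o=[0.2629, -0.1643, 0.4900] → [-0.6624, 0.4139, -0.2237, 0.5299, 0.8480, 0.0000]
J3: z=[-0.8376, 0.5234, 0.1564] o=[0.4297, 0.2739, -0.0829] → [-0.0413, -0.1588, 0.3103, -0.8376, 0.5234, 0.1564]
J4: z=[0.2736, 0.1541, 0.9494] o=[0.2595, -0.0278, 0.0151] → [0.0775, 0.3405, -0.0776, 0.2736, 0.1541, 0.9494]
J5: z=[0.8677, 0.3863, -0.3127] o=[0.4052, -0.1286, 0.2950] → [-0.2359, 0.4696, -0.0746, 0.8677, 0.3863, -0.3127]
J6: z=[-0.4854, 0.7938, -0.3664] o=[0.3519, -0.3635, -0.1432] → [-0.0426, -0.1370, -0.2405, -0.4854, 0.7938, -0.3664]
q̇ = J⁺·V = [-0.6180, -0.1510, -0.9540, -0.5350, -0.1710, -0.9380]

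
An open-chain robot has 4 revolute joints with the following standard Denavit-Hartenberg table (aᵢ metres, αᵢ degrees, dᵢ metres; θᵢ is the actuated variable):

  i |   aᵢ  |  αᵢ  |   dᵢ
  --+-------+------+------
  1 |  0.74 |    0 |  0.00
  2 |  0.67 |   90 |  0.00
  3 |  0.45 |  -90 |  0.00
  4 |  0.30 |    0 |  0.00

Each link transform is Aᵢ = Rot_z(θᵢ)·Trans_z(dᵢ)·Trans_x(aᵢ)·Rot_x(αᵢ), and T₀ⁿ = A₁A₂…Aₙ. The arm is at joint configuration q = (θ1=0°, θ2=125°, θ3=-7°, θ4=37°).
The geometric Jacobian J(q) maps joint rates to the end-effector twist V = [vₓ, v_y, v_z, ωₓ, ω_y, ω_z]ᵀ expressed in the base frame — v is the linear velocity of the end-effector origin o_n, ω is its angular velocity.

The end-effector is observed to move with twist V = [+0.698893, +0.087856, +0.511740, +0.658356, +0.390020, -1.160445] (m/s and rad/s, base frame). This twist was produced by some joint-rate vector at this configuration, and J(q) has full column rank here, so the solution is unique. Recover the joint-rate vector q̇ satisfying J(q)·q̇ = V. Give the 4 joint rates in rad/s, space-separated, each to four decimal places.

-0.9940 0.3070 0.7630 -0.4770

o_n = [-0.1848, 1.0059, -0.0840]
J₁: ẑ×o_n = [-1.0059, -0.1848, 0.0000], ω = ẑ
J2: z=[0.0000, 0.0000, 1.0000] o=[0.7400, 0.0000, 0.0000] → [-1.0059, -0.9248, 0.0000, 0.0000, 0.0000, 1.0000]
J3: z=[0.8192, 0.5736, 0.0000] o=[0.3557, 0.5488, 0.0000] → [-0.0482, 0.0688, 0.6845, 0.8192, 0.5736, 0.0000]
J4: z=[-0.0699, 0.0998, 0.9925] o=[0.0995, 0.9147, -0.0548] → [-0.0935, -0.2842, 0.0220, -0.0699, 0.0998, 0.9925]
q̇ = J⁺·V = [-0.9940, 0.3070, 0.7630, -0.4770]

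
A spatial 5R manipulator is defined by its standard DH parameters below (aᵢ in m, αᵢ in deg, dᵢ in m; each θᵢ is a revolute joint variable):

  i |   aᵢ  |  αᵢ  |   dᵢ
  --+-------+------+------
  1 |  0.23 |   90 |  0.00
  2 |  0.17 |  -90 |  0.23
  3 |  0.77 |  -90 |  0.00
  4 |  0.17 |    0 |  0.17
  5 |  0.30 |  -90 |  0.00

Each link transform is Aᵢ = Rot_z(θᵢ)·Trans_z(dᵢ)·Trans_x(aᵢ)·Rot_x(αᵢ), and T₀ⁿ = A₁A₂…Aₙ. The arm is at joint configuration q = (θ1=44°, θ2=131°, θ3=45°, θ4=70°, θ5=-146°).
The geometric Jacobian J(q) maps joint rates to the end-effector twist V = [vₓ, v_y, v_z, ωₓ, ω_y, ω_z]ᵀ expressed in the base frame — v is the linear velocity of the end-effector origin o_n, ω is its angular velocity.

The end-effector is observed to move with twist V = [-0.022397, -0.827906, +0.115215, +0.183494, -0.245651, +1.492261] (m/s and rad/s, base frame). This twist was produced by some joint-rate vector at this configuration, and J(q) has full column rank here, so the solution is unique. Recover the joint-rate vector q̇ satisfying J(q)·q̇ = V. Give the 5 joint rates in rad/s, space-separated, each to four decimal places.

0.9890 -0.1010 -0.3010 -0.0850 -0.4880

o_n = [-0.5961, 0.1571, 0.4321]
J₁: ẑ×o_n = [-0.1571, -0.5961, 0.0000], ω = ẑ
J2: z=[0.6947, -0.7193, 0.0000] o=[0.1654, 0.1598, 0.0000] → [-0.3108, -0.3002, -0.5496, 0.6947, -0.7193, 0.0000]
J3: z=[-0.5429, -0.5243, -0.6561] o=[0.2450, -0.0832, 0.1283] → [-0.0016, 0.7167, -0.5714, -0.5429, -0.5243, -0.6561]
J4: z=[-0.1575, 0.8309, -0.5337] o=[-0.3902, 0.0604, 0.5392] → [-0.0374, 0.0930, 0.1559, -0.1575, 0.8309, -0.5337]
J5: z=[-0.1575, 0.8309, -0.5337] o=[-0.3782, 0.2962, 0.5843] → [-0.2007, 0.0923, 0.2030, -0.1575, 0.8309, -0.5337]
q̇ = J⁺·V = [0.9890, -0.1010, -0.3010, -0.0850, -0.4880]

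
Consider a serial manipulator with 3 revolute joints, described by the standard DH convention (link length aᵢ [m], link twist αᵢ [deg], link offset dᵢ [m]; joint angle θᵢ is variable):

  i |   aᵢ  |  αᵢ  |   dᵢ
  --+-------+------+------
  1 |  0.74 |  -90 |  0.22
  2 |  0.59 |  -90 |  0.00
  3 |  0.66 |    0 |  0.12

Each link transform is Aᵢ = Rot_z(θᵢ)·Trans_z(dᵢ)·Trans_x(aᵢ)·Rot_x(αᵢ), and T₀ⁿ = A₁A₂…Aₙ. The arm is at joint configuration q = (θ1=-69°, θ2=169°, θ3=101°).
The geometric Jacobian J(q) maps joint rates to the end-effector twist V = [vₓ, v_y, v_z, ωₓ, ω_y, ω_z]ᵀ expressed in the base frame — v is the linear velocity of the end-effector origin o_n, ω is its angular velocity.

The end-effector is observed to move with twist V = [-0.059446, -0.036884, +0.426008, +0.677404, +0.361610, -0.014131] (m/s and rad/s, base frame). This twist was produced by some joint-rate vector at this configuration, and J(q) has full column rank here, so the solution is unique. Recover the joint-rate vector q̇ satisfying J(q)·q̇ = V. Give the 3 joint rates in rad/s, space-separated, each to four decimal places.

o_n = [-0.5111, -0.4764, 0.2492]
J₁: ẑ×o_n = [0.4764, -0.5111, 0.0000], ω = ẑ
J2: z=[0.9336, 0.3584, 0.0000] o=[0.2652, -0.6908, 0.2200] → [0.0105, -0.0273, 0.4784, 0.9336, 0.3584, 0.0000]
J3: z=[-0.0684, 0.1781, 0.9816] o=[0.0576, -0.1502, 0.1074] → [0.3455, -0.5486, 0.1236, -0.0684, 0.1781, 0.9816]
q̇ = J⁺·V = [-0.5020, 0.7620, 0.4970]

-0.5020 0.7620 0.4970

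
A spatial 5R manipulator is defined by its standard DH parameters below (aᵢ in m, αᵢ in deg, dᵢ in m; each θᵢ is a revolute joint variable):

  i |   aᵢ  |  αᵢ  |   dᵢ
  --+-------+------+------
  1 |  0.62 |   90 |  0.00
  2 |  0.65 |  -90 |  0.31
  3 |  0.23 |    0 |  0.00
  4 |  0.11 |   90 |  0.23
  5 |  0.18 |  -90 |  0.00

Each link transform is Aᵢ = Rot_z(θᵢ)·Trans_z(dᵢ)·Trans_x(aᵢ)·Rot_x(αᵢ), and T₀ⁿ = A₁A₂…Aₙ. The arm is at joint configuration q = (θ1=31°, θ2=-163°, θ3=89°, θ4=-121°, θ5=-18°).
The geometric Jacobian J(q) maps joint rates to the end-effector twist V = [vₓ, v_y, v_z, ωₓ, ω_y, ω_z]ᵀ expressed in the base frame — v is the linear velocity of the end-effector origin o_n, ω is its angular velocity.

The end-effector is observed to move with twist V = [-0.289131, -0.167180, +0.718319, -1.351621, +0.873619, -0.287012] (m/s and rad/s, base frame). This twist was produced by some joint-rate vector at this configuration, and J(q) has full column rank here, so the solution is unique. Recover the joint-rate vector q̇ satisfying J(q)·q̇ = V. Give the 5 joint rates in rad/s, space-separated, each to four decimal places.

o_n = [-0.0385, -0.2903, -0.4277]
J₁: ẑ×o_n = [0.2903, -0.0385, 0.0000], ω = ẑ
J2: z=[0.5150, -0.8572, 0.0000] o=[0.5314, 0.3193, 0.0000] → [0.3666, 0.2203, -0.8025, 0.5150, -0.8572, 0.0000]
J3: z=[0.2506, 0.1506, -0.9563] o=[0.1583, -0.2665, -0.1900] → [-0.0585, 0.2477, 0.0237, 0.2506, 0.1506, -0.9563]
J4: z=[0.2506, 0.1506, -0.9563] o=[0.0366, -0.0714, -0.1912] → [-0.2450, 0.1310, -0.0436, 0.2506, 0.1506, -0.9563]
J5: z=[0.8712, -0.4659, 0.1549] o=[0.0478, -0.1327, -0.4384] → [0.0194, -0.0227, -0.1775, 0.8712, -0.4659, 0.1549]
q̇ = J⁺·V = [-0.8630, -0.6300, 0.1360, -0.8940, -0.9610]

-0.8630 -0.6300 0.1360 -0.8940 -0.9610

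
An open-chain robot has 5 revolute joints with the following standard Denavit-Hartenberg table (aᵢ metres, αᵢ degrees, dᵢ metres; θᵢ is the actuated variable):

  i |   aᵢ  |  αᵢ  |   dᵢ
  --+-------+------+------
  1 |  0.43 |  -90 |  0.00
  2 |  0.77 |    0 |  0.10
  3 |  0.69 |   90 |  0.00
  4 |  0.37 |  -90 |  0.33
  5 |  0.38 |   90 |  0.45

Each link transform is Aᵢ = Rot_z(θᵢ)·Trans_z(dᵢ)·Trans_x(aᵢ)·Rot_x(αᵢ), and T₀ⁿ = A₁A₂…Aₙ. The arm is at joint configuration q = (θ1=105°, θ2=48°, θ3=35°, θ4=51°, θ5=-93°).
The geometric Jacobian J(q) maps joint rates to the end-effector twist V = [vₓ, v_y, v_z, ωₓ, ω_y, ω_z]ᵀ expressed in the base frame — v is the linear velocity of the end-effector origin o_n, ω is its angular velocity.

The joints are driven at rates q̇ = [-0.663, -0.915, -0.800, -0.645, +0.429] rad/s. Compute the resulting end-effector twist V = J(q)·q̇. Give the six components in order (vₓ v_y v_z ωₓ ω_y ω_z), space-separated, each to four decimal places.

0.4240 2.0068 1.3402 1.5720 -0.2836 -0.4107

o_n = [-1.0775, 1.4896, -1.0422]
J₁: ẑ×o_n = [-1.4896, -1.0775, 0.0000], ω = ẑ
J2: z=[-0.9659, -0.2588, 0.0000] o=[-0.1113, 0.4153, 0.0000] → [0.2697, -1.0067, -1.2877, -0.9659, -0.2588, 0.0000]
J3: z=[-0.9659, -0.2588, 0.0000] o=[-0.3412, 0.8871, -0.5722] → [0.1216, -0.4540, -0.7725, -0.9659, -0.2588, 0.0000]
J4: z=[-0.2569, 0.9587, 0.1219] o=[-0.3630, 0.9684, -1.2571] → [0.1425, -0.0319, 0.5511, -0.2569, 0.9587, 0.1219]
J5: z=[-0.5834, -0.2544, 0.7714] o=[-0.7329, 1.2377, -1.4480] → [-0.2975, -0.0291, -0.2346, -0.5834, -0.2544, 0.7714]
V = J·q̇ = [0.4240, 2.0068, 1.3402, 1.5720, -0.2836, -0.4107]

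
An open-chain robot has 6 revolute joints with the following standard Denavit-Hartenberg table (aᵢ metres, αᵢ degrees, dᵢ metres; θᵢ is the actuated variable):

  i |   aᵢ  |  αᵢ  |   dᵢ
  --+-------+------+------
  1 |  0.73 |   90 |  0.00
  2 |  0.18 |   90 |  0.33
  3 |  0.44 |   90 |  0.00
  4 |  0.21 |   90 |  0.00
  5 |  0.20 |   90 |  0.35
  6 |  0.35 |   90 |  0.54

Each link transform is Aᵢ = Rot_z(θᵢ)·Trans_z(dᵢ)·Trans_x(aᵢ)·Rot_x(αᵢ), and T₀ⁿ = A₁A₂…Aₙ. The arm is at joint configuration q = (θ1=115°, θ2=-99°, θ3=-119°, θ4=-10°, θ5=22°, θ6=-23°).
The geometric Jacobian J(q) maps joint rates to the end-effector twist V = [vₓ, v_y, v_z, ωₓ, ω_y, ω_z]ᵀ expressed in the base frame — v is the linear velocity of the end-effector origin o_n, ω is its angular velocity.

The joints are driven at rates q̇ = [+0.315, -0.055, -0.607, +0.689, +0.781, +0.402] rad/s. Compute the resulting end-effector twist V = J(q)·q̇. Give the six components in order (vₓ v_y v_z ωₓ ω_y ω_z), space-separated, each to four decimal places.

o_n = [-1.3270, 0.6157, 0.1172]
J₁: ẑ×o_n = [-0.6157, -1.3270, 0.0000], ω = ẑ
J2: z=[0.9063, 0.4226, 0.0000] o=[-0.3085, 0.6616, 0.0000] → [0.0495, -0.1062, 0.3888, 0.9063, 0.4226, 0.0000]
J3: z=[0.4174, -0.8951, 0.1564] o=[0.0025, 0.7755, -0.1778] → [-0.2390, -0.3311, -1.2568, 0.4174, -0.8951, 0.1564]
J4: z=[0.3816, 0.3289, 0.8639] o=[-0.3604, 0.6432, 0.0329] → [0.0515, -0.8671, 0.3074, 0.3816, 0.3289, 0.8639]
J5: z=[-0.2679, 0.9338, -0.2372] o=[-0.5462, 0.6136, 0.1262] → [-0.0080, 0.1828, 0.7286, -0.2679, 0.9338, -0.2372]
J6: z=[-0.6852, -0.3577, -0.6345] o=[-0.7754, 0.9389, 0.1903] → [-0.1789, 0.2998, 0.0242, -0.6852, -0.3577, -0.6345]
V = J·q̇ = [-0.0943, -0.5454, 1.5320, -0.5250, 1.3322, 0.3749]

-0.0943 -0.5454 1.5320 -0.5250 1.3322 0.3749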